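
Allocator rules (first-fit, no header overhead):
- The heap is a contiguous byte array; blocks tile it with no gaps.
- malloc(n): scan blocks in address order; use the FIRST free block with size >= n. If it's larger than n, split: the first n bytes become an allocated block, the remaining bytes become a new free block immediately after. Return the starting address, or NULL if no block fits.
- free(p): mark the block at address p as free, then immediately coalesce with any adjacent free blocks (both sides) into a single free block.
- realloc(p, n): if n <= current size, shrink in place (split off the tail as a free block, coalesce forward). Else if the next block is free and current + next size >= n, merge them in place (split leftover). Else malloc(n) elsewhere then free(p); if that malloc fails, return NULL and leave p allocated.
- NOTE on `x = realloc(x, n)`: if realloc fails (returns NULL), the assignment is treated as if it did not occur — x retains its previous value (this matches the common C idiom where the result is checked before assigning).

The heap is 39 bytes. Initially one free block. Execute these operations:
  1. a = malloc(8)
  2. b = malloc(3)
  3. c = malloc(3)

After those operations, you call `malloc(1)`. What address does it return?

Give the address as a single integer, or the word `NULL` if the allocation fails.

Op 1: a = malloc(8) -> a = 0; heap: [0-7 ALLOC][8-38 FREE]
Op 2: b = malloc(3) -> b = 8; heap: [0-7 ALLOC][8-10 ALLOC][11-38 FREE]
Op 3: c = malloc(3) -> c = 11; heap: [0-7 ALLOC][8-10 ALLOC][11-13 ALLOC][14-38 FREE]
malloc(1): first-fit scan over [0-7 ALLOC][8-10 ALLOC][11-13 ALLOC][14-38 FREE] -> 14

Answer: 14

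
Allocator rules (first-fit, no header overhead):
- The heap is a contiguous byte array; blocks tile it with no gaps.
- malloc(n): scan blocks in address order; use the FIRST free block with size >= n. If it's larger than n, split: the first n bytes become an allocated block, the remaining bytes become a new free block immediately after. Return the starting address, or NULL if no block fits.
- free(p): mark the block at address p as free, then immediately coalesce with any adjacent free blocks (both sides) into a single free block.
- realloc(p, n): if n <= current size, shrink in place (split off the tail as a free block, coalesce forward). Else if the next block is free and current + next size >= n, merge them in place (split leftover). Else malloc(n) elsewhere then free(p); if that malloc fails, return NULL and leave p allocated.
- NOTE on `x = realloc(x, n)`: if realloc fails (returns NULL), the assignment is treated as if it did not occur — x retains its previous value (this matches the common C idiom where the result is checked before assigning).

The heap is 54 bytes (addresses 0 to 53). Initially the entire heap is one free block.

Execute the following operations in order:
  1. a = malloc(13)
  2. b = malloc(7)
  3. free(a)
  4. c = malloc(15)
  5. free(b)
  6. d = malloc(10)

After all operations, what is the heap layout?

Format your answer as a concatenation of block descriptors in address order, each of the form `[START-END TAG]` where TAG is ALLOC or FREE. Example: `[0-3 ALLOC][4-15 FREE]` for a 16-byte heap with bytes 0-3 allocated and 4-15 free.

Op 1: a = malloc(13) -> a = 0; heap: [0-12 ALLOC][13-53 FREE]
Op 2: b = malloc(7) -> b = 13; heap: [0-12 ALLOC][13-19 ALLOC][20-53 FREE]
Op 3: free(a) -> (freed a); heap: [0-12 FREE][13-19 ALLOC][20-53 FREE]
Op 4: c = malloc(15) -> c = 20; heap: [0-12 FREE][13-19 ALLOC][20-34 ALLOC][35-53 FREE]
Op 5: free(b) -> (freed b); heap: [0-19 FREE][20-34 ALLOC][35-53 FREE]
Op 6: d = malloc(10) -> d = 0; heap: [0-9 ALLOC][10-19 FREE][20-34 ALLOC][35-53 FREE]

Answer: [0-9 ALLOC][10-19 FREE][20-34 ALLOC][35-53 FREE]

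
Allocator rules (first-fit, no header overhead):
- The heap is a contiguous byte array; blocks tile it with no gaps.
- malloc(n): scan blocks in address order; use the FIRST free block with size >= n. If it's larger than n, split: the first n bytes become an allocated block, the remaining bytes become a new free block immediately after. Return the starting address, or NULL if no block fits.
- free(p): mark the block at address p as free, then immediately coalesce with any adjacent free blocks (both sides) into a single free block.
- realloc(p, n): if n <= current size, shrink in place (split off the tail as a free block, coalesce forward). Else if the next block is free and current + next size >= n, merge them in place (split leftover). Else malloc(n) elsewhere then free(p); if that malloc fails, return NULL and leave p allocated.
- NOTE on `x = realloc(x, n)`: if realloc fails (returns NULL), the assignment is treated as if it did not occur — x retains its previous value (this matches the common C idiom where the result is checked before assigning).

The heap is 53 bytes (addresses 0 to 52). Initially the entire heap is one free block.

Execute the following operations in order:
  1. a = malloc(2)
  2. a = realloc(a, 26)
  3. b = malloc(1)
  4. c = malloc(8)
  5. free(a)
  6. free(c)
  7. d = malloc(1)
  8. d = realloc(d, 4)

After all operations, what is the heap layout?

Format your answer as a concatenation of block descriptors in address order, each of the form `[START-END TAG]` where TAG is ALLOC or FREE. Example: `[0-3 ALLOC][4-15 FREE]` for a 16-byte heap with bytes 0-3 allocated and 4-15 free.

Op 1: a = malloc(2) -> a = 0; heap: [0-1 ALLOC][2-52 FREE]
Op 2: a = realloc(a, 26) -> a = 0; heap: [0-25 ALLOC][26-52 FREE]
Op 3: b = malloc(1) -> b = 26; heap: [0-25 ALLOC][26-26 ALLOC][27-52 FREE]
Op 4: c = malloc(8) -> c = 27; heap: [0-25 ALLOC][26-26 ALLOC][27-34 ALLOC][35-52 FREE]
Op 5: free(a) -> (freed a); heap: [0-25 FREE][26-26 ALLOC][27-34 ALLOC][35-52 FREE]
Op 6: free(c) -> (freed c); heap: [0-25 FREE][26-26 ALLOC][27-52 FREE]
Op 7: d = malloc(1) -> d = 0; heap: [0-0 ALLOC][1-25 FREE][26-26 ALLOC][27-52 FREE]
Op 8: d = realloc(d, 4) -> d = 0; heap: [0-3 ALLOC][4-25 FREE][26-26 ALLOC][27-52 FREE]

Answer: [0-3 ALLOC][4-25 FREE][26-26 ALLOC][27-52 FREE]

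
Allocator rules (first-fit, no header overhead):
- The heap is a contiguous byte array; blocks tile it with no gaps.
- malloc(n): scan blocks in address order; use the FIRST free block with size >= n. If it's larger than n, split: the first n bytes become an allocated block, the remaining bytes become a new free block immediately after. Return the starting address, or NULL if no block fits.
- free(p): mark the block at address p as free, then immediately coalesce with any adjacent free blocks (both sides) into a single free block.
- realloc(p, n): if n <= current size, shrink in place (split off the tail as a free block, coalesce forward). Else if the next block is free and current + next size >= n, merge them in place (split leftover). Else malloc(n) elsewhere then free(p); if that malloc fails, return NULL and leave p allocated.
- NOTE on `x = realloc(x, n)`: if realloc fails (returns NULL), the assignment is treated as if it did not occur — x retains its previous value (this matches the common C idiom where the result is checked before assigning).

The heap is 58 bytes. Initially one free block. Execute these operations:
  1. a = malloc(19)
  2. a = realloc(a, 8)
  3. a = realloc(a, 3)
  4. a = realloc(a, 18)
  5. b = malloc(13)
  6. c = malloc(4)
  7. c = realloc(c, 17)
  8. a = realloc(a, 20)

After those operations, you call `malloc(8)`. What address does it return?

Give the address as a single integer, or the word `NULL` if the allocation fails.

Op 1: a = malloc(19) -> a = 0; heap: [0-18 ALLOC][19-57 FREE]
Op 2: a = realloc(a, 8) -> a = 0; heap: [0-7 ALLOC][8-57 FREE]
Op 3: a = realloc(a, 3) -> a = 0; heap: [0-2 ALLOC][3-57 FREE]
Op 4: a = realloc(a, 18) -> a = 0; heap: [0-17 ALLOC][18-57 FREE]
Op 5: b = malloc(13) -> b = 18; heap: [0-17 ALLOC][18-30 ALLOC][31-57 FREE]
Op 6: c = malloc(4) -> c = 31; heap: [0-17 ALLOC][18-30 ALLOC][31-34 ALLOC][35-57 FREE]
Op 7: c = realloc(c, 17) -> c = 31; heap: [0-17 ALLOC][18-30 ALLOC][31-47 ALLOC][48-57 FREE]
Op 8: a = realloc(a, 20) -> NULL (a unchanged); heap: [0-17 ALLOC][18-30 ALLOC][31-47 ALLOC][48-57 FREE]
malloc(8): first-fit scan over [0-17 ALLOC][18-30 ALLOC][31-47 ALLOC][48-57 FREE] -> 48

Answer: 48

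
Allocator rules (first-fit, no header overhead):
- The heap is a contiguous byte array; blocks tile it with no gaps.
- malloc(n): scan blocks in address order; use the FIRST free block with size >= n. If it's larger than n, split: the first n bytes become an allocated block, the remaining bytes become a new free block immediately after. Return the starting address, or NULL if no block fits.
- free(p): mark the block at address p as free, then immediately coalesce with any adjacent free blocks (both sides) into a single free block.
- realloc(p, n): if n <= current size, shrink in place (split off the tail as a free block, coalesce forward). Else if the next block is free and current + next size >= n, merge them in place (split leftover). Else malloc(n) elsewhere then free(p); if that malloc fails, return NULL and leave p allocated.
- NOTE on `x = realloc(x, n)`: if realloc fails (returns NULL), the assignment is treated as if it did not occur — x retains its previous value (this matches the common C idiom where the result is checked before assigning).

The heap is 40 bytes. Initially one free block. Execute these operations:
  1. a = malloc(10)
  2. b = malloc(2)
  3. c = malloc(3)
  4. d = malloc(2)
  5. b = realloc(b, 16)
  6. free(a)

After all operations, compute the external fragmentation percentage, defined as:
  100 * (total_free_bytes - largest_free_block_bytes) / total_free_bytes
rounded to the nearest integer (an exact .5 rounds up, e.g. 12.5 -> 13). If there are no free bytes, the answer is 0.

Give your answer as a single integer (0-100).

Op 1: a = malloc(10) -> a = 0; heap: [0-9 ALLOC][10-39 FREE]
Op 2: b = malloc(2) -> b = 10; heap: [0-9 ALLOC][10-11 ALLOC][12-39 FREE]
Op 3: c = malloc(3) -> c = 12; heap: [0-9 ALLOC][10-11 ALLOC][12-14 ALLOC][15-39 FREE]
Op 4: d = malloc(2) -> d = 15; heap: [0-9 ALLOC][10-11 ALLOC][12-14 ALLOC][15-16 ALLOC][17-39 FREE]
Op 5: b = realloc(b, 16) -> b = 17; heap: [0-9 ALLOC][10-11 FREE][12-14 ALLOC][15-16 ALLOC][17-32 ALLOC][33-39 FREE]
Op 6: free(a) -> (freed a); heap: [0-11 FREE][12-14 ALLOC][15-16 ALLOC][17-32 ALLOC][33-39 FREE]
Free blocks: [12 7] total_free=19 largest=12 -> 100*(19-12)/19 = 700/19 ≈ 36.842 -> rounds to 37

Answer: 37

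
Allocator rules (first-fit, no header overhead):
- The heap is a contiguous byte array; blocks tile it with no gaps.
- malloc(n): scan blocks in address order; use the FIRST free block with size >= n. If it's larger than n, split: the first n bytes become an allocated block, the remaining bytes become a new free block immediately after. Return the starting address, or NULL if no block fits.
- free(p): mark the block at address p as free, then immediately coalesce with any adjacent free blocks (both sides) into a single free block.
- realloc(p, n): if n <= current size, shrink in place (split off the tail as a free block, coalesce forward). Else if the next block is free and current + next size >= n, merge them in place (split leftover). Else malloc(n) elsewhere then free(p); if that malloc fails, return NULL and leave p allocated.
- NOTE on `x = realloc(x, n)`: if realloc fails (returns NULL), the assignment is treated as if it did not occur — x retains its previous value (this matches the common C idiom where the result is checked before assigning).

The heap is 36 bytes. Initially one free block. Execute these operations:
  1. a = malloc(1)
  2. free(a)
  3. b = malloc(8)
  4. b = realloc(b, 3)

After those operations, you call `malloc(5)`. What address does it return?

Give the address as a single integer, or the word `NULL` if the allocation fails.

Op 1: a = malloc(1) -> a = 0; heap: [0-0 ALLOC][1-35 FREE]
Op 2: free(a) -> (freed a); heap: [0-35 FREE]
Op 3: b = malloc(8) -> b = 0; heap: [0-7 ALLOC][8-35 FREE]
Op 4: b = realloc(b, 3) -> b = 0; heap: [0-2 ALLOC][3-35 FREE]
malloc(5): first-fit scan over [0-2 ALLOC][3-35 FREE] -> 3

Answer: 3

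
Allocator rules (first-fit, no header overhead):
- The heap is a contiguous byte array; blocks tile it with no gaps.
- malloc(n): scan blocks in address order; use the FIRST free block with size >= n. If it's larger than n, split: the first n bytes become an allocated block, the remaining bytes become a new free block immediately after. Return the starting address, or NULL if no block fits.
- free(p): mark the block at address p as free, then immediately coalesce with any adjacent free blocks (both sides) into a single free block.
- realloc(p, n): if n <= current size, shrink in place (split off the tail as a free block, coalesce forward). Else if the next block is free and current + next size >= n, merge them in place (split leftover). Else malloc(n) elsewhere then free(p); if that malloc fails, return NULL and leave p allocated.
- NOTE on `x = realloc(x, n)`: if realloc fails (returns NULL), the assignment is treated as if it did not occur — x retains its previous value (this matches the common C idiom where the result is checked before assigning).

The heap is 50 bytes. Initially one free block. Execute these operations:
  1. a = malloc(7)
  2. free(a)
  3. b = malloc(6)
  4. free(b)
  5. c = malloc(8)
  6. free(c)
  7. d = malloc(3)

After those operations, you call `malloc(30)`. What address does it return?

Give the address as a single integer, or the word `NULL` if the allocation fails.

Op 1: a = malloc(7) -> a = 0; heap: [0-6 ALLOC][7-49 FREE]
Op 2: free(a) -> (freed a); heap: [0-49 FREE]
Op 3: b = malloc(6) -> b = 0; heap: [0-5 ALLOC][6-49 FREE]
Op 4: free(b) -> (freed b); heap: [0-49 FREE]
Op 5: c = malloc(8) -> c = 0; heap: [0-7 ALLOC][8-49 FREE]
Op 6: free(c) -> (freed c); heap: [0-49 FREE]
Op 7: d = malloc(3) -> d = 0; heap: [0-2 ALLOC][3-49 FREE]
malloc(30): first-fit scan over [0-2 ALLOC][3-49 FREE] -> 3

Answer: 3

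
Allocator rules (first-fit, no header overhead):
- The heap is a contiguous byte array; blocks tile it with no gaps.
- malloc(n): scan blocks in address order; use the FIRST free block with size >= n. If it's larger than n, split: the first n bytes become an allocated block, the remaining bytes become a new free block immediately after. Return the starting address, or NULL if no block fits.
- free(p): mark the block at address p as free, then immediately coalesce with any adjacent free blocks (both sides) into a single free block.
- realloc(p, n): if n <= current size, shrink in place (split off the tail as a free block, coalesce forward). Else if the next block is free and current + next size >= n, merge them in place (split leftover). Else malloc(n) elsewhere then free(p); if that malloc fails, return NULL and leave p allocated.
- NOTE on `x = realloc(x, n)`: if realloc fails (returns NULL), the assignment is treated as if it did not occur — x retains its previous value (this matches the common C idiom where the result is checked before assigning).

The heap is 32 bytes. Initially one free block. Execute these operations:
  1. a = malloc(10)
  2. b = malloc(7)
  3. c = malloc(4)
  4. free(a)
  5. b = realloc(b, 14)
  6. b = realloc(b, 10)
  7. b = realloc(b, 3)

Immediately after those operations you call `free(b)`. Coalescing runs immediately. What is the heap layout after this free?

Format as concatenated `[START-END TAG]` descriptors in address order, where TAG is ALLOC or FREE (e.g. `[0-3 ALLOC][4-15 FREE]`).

Op 1: a = malloc(10) -> a = 0; heap: [0-9 ALLOC][10-31 FREE]
Op 2: b = malloc(7) -> b = 10; heap: [0-9 ALLOC][10-16 ALLOC][17-31 FREE]
Op 3: c = malloc(4) -> c = 17; heap: [0-9 ALLOC][10-16 ALLOC][17-20 ALLOC][21-31 FREE]
Op 4: free(a) -> (freed a); heap: [0-9 FREE][10-16 ALLOC][17-20 ALLOC][21-31 FREE]
Op 5: b = realloc(b, 14) -> NULL (b unchanged); heap: [0-9 FREE][10-16 ALLOC][17-20 ALLOC][21-31 FREE]
Op 6: b = realloc(b, 10) -> b = 0; heap: [0-9 ALLOC][10-16 FREE][17-20 ALLOC][21-31 FREE]
Op 7: b = realloc(b, 3) -> b = 0; heap: [0-2 ALLOC][3-16 FREE][17-20 ALLOC][21-31 FREE]
free(b): b = 0 -> block [0-2 ALLOC]; mark free, coalesce with adjacent free neighbors -> [0-16 FREE][17-20 ALLOC][21-31 FREE]

Answer: [0-16 FREE][17-20 ALLOC][21-31 FREE]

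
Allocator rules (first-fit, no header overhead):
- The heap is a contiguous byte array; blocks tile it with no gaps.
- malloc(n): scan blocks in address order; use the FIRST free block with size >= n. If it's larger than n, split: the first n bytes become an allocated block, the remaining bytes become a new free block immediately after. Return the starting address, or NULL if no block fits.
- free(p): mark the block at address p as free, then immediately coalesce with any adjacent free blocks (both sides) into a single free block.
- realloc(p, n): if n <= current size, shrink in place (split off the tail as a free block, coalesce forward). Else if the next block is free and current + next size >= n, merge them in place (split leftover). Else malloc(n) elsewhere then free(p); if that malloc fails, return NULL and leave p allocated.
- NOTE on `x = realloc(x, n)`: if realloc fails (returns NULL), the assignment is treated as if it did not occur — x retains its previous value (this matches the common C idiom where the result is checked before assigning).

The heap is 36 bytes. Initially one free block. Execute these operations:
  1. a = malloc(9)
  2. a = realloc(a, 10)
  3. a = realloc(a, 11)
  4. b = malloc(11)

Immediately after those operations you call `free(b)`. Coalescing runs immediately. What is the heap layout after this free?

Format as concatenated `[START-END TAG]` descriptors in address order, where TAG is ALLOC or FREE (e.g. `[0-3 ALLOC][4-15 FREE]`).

Op 1: a = malloc(9) -> a = 0; heap: [0-8 ALLOC][9-35 FREE]
Op 2: a = realloc(a, 10) -> a = 0; heap: [0-9 ALLOC][10-35 FREE]
Op 3: a = realloc(a, 11) -> a = 0; heap: [0-10 ALLOC][11-35 FREE]
Op 4: b = malloc(11) -> b = 11; heap: [0-10 ALLOC][11-21 ALLOC][22-35 FREE]
free(b): b = 11 -> block [11-21 ALLOC]; mark free, coalesce with adjacent free neighbors -> [0-10 ALLOC][11-35 FREE]

Answer: [0-10 ALLOC][11-35 FREE]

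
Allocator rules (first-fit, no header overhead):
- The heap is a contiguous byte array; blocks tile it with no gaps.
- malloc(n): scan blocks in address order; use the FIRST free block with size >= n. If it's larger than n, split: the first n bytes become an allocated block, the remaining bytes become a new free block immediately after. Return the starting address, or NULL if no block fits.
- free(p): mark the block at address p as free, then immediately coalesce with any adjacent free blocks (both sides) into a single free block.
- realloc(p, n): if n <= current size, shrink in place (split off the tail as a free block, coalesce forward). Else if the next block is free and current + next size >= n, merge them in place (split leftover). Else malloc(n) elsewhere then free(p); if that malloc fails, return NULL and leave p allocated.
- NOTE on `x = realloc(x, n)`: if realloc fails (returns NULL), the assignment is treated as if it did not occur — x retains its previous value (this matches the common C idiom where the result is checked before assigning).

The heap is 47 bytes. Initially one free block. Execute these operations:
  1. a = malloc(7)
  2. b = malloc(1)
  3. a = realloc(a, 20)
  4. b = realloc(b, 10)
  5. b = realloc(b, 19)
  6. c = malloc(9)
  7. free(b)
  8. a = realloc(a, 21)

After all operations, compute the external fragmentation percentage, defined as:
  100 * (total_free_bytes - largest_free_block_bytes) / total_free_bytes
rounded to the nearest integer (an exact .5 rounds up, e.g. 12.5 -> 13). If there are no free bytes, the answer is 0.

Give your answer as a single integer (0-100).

Op 1: a = malloc(7) -> a = 0; heap: [0-6 ALLOC][7-46 FREE]
Op 2: b = malloc(1) -> b = 7; heap: [0-6 ALLOC][7-7 ALLOC][8-46 FREE]
Op 3: a = realloc(a, 20) -> a = 8; heap: [0-6 FREE][7-7 ALLOC][8-27 ALLOC][28-46 FREE]
Op 4: b = realloc(b, 10) -> b = 28; heap: [0-7 FREE][8-27 ALLOC][28-37 ALLOC][38-46 FREE]
Op 5: b = realloc(b, 19) -> b = 28; heap: [0-7 FREE][8-27 ALLOC][28-46 ALLOC]
Op 6: c = malloc(9) -> c = NULL; heap: [0-7 FREE][8-27 ALLOC][28-46 ALLOC]
Op 7: free(b) -> (freed b); heap: [0-7 FREE][8-27 ALLOC][28-46 FREE]
Op 8: a = realloc(a, 21) -> a = 8; heap: [0-7 FREE][8-28 ALLOC][29-46 FREE]
Free blocks: [8 18] total_free=26 largest=18 -> 100*(26-18)/26 = 800/26 ≈ 30.769 -> rounds to 31

Answer: 31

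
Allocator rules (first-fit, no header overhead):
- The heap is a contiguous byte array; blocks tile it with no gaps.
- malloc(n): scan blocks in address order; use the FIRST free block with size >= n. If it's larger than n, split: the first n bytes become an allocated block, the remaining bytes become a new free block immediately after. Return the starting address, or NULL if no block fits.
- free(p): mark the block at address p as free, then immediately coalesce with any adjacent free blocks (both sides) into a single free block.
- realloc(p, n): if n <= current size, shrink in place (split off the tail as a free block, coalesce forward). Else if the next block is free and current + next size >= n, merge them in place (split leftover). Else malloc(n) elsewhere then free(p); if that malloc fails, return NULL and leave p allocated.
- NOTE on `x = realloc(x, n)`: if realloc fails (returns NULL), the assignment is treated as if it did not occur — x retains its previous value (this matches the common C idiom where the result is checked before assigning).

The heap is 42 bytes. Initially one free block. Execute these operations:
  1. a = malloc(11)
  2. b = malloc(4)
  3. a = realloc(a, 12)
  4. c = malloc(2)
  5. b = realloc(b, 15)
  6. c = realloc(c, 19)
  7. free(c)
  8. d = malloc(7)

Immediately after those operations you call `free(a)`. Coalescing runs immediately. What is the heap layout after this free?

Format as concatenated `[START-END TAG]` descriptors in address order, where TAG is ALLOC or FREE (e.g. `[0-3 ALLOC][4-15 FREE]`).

Answer: [0-6 ALLOC][7-26 FREE][27-41 ALLOC]

Derivation:
Op 1: a = malloc(11) -> a = 0; heap: [0-10 ALLOC][11-41 FREE]
Op 2: b = malloc(4) -> b = 11; heap: [0-10 ALLOC][11-14 ALLOC][15-41 FREE]
Op 3: a = realloc(a, 12) -> a = 15; heap: [0-10 FREE][11-14 ALLOC][15-26 ALLOC][27-41 FREE]
Op 4: c = malloc(2) -> c = 0; heap: [0-1 ALLOC][2-10 FREE][11-14 ALLOC][15-26 ALLOC][27-41 FREE]
Op 5: b = realloc(b, 15) -> b = 27; heap: [0-1 ALLOC][2-14 FREE][15-26 ALLOC][27-41 ALLOC]
Op 6: c = realloc(c, 19) -> NULL (c unchanged); heap: [0-1 ALLOC][2-14 FREE][15-26 ALLOC][27-41 ALLOC]
Op 7: free(c) -> (freed c); heap: [0-14 FREE][15-26 ALLOC][27-41 ALLOC]
Op 8: d = malloc(7) -> d = 0; heap: [0-6 ALLOC][7-14 FREE][15-26 ALLOC][27-41 ALLOC]
free(a): a = 15 -> block [15-26 ALLOC]; mark free, coalesce with adjacent free neighbors -> [0-6 ALLOC][7-26 FREE][27-41 ALLOC]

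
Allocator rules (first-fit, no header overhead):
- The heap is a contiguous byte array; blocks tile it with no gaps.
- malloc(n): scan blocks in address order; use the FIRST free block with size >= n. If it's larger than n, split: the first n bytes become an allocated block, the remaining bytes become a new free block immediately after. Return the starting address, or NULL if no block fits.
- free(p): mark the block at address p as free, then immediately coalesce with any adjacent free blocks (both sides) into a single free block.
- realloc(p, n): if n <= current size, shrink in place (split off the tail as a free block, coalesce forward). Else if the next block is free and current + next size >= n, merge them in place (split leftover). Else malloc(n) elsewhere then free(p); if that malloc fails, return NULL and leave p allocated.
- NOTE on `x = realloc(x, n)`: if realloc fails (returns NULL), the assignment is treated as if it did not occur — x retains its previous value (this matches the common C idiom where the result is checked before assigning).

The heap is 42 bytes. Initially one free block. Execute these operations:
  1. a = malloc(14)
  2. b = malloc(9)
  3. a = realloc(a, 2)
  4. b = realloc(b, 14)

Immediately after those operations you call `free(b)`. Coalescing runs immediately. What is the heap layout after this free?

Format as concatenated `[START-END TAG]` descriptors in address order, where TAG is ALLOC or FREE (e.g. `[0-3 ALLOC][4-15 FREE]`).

Op 1: a = malloc(14) -> a = 0; heap: [0-13 ALLOC][14-41 FREE]
Op 2: b = malloc(9) -> b = 14; heap: [0-13 ALLOC][14-22 ALLOC][23-41 FREE]
Op 3: a = realloc(a, 2) -> a = 0; heap: [0-1 ALLOC][2-13 FREE][14-22 ALLOC][23-41 FREE]
Op 4: b = realloc(b, 14) -> b = 14; heap: [0-1 ALLOC][2-13 FREE][14-27 ALLOC][28-41 FREE]
free(b): b = 14 -> block [14-27 ALLOC]; mark free, coalesce with adjacent free neighbors -> [0-1 ALLOC][2-41 FREE]

Answer: [0-1 ALLOC][2-41 FREE]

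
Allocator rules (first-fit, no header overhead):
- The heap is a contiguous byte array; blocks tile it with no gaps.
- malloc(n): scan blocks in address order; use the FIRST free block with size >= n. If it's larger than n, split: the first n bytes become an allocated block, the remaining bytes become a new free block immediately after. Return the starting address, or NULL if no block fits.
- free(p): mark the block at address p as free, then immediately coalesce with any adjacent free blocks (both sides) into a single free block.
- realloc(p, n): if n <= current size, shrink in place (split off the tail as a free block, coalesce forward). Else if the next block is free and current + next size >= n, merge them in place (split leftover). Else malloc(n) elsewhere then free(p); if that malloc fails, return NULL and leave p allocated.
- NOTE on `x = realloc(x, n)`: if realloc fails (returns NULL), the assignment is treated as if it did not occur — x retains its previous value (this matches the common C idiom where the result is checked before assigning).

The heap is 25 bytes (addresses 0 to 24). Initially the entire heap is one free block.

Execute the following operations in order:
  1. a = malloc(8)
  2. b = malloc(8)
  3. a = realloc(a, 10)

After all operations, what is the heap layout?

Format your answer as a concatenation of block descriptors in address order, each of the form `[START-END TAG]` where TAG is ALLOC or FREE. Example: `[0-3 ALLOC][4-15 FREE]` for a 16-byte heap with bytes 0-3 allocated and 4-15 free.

Answer: [0-7 ALLOC][8-15 ALLOC][16-24 FREE]

Derivation:
Op 1: a = malloc(8) -> a = 0; heap: [0-7 ALLOC][8-24 FREE]
Op 2: b = malloc(8) -> b = 8; heap: [0-7 ALLOC][8-15 ALLOC][16-24 FREE]
Op 3: a = realloc(a, 10) -> NULL (a unchanged); heap: [0-7 ALLOC][8-15 ALLOC][16-24 FREE]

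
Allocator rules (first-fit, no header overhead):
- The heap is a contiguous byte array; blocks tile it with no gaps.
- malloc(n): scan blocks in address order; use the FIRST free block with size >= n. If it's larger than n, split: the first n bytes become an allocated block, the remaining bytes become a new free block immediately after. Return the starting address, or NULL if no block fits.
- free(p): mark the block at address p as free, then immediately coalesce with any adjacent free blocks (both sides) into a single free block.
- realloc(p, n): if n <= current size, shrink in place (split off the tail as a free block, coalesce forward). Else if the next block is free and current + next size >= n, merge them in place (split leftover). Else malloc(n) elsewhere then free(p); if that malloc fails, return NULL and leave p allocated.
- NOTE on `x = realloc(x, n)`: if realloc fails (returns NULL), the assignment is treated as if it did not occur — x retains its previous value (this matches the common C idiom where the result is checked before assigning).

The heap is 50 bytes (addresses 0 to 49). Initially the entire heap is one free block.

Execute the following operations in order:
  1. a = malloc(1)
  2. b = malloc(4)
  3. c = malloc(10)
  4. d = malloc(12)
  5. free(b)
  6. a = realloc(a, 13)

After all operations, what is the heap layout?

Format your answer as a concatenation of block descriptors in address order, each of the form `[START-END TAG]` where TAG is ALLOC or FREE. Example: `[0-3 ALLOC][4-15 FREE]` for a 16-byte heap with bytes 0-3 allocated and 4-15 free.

Answer: [0-4 FREE][5-14 ALLOC][15-26 ALLOC][27-39 ALLOC][40-49 FREE]

Derivation:
Op 1: a = malloc(1) -> a = 0; heap: [0-0 ALLOC][1-49 FREE]
Op 2: b = malloc(4) -> b = 1; heap: [0-0 ALLOC][1-4 ALLOC][5-49 FREE]
Op 3: c = malloc(10) -> c = 5; heap: [0-0 ALLOC][1-4 ALLOC][5-14 ALLOC][15-49 FREE]
Op 4: d = malloc(12) -> d = 15; heap: [0-0 ALLOC][1-4 ALLOC][5-14 ALLOC][15-26 ALLOC][27-49 FREE]
Op 5: free(b) -> (freed b); heap: [0-0 ALLOC][1-4 FREE][5-14 ALLOC][15-26 ALLOC][27-49 FREE]
Op 6: a = realloc(a, 13) -> a = 27; heap: [0-4 FREE][5-14 ALLOC][15-26 ALLOC][27-39 ALLOC][40-49 FREE]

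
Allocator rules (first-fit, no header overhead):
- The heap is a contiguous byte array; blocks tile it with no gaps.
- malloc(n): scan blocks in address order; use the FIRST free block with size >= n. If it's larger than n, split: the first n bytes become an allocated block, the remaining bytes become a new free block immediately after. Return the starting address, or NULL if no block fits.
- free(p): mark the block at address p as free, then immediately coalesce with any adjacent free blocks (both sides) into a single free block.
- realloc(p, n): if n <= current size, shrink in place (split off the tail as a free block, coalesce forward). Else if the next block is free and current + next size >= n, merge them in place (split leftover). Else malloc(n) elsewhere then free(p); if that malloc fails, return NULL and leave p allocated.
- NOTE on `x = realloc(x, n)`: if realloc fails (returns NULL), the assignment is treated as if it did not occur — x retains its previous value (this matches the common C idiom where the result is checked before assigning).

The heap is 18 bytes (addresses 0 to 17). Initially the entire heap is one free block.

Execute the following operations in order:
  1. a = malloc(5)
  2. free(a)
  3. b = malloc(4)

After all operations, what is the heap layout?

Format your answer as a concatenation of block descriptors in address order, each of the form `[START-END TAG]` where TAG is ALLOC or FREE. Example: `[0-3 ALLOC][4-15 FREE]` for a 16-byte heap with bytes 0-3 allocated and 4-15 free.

Answer: [0-3 ALLOC][4-17 FREE]

Derivation:
Op 1: a = malloc(5) -> a = 0; heap: [0-4 ALLOC][5-17 FREE]
Op 2: free(a) -> (freed a); heap: [0-17 FREE]
Op 3: b = malloc(4) -> b = 0; heap: [0-3 ALLOC][4-17 FREE]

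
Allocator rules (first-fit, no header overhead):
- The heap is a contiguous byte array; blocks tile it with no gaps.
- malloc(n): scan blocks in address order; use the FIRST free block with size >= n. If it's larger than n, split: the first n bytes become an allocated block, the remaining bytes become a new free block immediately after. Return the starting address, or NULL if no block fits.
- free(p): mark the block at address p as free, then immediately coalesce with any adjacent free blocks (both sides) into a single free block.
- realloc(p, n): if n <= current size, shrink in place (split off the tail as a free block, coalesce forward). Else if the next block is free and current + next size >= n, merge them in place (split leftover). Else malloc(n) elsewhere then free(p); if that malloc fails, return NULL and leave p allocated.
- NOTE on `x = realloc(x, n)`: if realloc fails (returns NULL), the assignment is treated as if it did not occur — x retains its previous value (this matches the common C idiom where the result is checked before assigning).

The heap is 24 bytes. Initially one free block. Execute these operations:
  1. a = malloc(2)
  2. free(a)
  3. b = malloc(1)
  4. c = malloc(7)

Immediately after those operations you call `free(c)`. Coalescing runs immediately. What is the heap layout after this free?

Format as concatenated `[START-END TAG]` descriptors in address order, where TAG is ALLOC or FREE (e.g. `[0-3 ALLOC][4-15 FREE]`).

Op 1: a = malloc(2) -> a = 0; heap: [0-1 ALLOC][2-23 FREE]
Op 2: free(a) -> (freed a); heap: [0-23 FREE]
Op 3: b = malloc(1) -> b = 0; heap: [0-0 ALLOC][1-23 FREE]
Op 4: c = malloc(7) -> c = 1; heap: [0-0 ALLOC][1-7 ALLOC][8-23 FREE]
free(c): c = 1 -> block [1-7 ALLOC]; mark free, coalesce with adjacent free neighbors -> [0-0 ALLOC][1-23 FREE]

Answer: [0-0 ALLOC][1-23 FREE]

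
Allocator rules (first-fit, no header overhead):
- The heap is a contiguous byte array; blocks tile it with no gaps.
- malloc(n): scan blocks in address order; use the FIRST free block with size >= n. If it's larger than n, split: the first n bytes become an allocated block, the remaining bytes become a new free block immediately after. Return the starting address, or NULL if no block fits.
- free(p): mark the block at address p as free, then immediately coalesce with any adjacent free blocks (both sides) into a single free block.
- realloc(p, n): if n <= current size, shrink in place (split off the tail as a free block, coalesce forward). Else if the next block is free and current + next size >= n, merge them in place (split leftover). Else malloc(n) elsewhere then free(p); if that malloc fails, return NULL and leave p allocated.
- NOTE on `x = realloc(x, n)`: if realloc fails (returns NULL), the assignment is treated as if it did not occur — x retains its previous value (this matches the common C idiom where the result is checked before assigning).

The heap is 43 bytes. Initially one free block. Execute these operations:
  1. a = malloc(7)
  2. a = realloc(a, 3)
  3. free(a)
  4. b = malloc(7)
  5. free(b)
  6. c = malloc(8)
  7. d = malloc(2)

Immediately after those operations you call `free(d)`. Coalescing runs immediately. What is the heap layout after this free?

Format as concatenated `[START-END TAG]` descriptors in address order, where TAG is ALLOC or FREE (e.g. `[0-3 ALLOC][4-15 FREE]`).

Answer: [0-7 ALLOC][8-42 FREE]

Derivation:
Op 1: a = malloc(7) -> a = 0; heap: [0-6 ALLOC][7-42 FREE]
Op 2: a = realloc(a, 3) -> a = 0; heap: [0-2 ALLOC][3-42 FREE]
Op 3: free(a) -> (freed a); heap: [0-42 FREE]
Op 4: b = malloc(7) -> b = 0; heap: [0-6 ALLOC][7-42 FREE]
Op 5: free(b) -> (freed b); heap: [0-42 FREE]
Op 6: c = malloc(8) -> c = 0; heap: [0-7 ALLOC][8-42 FREE]
Op 7: d = malloc(2) -> d = 8; heap: [0-7 ALLOC][8-9 ALLOC][10-42 FREE]
free(d): d = 8 -> block [8-9 ALLOC]; mark free, coalesce with adjacent free neighbors -> [0-7 ALLOC][8-42 FREE]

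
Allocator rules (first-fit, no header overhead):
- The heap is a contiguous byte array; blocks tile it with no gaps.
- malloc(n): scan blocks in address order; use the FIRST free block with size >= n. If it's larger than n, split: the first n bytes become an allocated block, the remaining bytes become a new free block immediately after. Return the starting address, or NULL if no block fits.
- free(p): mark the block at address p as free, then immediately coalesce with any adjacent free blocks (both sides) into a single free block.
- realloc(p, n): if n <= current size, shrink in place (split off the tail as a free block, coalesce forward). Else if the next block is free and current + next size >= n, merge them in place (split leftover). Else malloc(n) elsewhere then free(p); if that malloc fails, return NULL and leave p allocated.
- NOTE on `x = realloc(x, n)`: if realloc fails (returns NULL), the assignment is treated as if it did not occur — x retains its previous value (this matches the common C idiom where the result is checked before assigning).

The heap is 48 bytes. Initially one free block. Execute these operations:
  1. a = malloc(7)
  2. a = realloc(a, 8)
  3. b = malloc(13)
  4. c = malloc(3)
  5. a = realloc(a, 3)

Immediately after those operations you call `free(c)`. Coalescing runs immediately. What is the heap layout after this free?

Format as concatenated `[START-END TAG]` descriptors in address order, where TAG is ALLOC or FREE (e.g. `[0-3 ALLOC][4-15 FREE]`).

Op 1: a = malloc(7) -> a = 0; heap: [0-6 ALLOC][7-47 FREE]
Op 2: a = realloc(a, 8) -> a = 0; heap: [0-7 ALLOC][8-47 FREE]
Op 3: b = malloc(13) -> b = 8; heap: [0-7 ALLOC][8-20 ALLOC][21-47 FREE]
Op 4: c = malloc(3) -> c = 21; heap: [0-7 ALLOC][8-20 ALLOC][21-23 ALLOC][24-47 FREE]
Op 5: a = realloc(a, 3) -> a = 0; heap: [0-2 ALLOC][3-7 FREE][8-20 ALLOC][21-23 ALLOC][24-47 FREE]
free(c): c = 21 -> block [21-23 ALLOC]; mark free, coalesce with adjacent free neighbors -> [0-2 ALLOC][3-7 FREE][8-20 ALLOC][21-47 FREE]

Answer: [0-2 ALLOC][3-7 FREE][8-20 ALLOC][21-47 FREE]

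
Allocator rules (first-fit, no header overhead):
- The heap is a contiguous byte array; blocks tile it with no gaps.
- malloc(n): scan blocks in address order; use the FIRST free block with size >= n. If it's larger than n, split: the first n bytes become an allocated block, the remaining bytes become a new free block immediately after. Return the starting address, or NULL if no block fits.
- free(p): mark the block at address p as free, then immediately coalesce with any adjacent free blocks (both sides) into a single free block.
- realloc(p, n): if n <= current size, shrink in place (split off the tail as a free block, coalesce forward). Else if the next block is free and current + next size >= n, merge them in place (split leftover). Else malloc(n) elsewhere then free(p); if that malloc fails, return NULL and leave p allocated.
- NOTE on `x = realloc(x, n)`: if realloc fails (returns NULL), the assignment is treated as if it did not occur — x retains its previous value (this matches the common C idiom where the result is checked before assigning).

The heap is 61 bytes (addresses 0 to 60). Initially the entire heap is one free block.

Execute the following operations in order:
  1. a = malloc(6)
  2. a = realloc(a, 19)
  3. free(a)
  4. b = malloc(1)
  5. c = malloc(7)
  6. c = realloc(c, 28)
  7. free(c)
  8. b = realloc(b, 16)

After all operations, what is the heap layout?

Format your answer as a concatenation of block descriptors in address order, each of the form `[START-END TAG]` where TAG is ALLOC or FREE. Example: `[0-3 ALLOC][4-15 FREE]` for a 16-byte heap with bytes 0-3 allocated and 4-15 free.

Answer: [0-15 ALLOC][16-60 FREE]

Derivation:
Op 1: a = malloc(6) -> a = 0; heap: [0-5 ALLOC][6-60 FREE]
Op 2: a = realloc(a, 19) -> a = 0; heap: [0-18 ALLOC][19-60 FREE]
Op 3: free(a) -> (freed a); heap: [0-60 FREE]
Op 4: b = malloc(1) -> b = 0; heap: [0-0 ALLOC][1-60 FREE]
Op 5: c = malloc(7) -> c = 1; heap: [0-0 ALLOC][1-7 ALLOC][8-60 FREE]
Op 6: c = realloc(c, 28) -> c = 1; heap: [0-0 ALLOC][1-28 ALLOC][29-60 FREE]
Op 7: free(c) -> (freed c); heap: [0-0 ALLOC][1-60 FREE]
Op 8: b = realloc(b, 16) -> b = 0; heap: [0-15 ALLOC][16-60 FREE]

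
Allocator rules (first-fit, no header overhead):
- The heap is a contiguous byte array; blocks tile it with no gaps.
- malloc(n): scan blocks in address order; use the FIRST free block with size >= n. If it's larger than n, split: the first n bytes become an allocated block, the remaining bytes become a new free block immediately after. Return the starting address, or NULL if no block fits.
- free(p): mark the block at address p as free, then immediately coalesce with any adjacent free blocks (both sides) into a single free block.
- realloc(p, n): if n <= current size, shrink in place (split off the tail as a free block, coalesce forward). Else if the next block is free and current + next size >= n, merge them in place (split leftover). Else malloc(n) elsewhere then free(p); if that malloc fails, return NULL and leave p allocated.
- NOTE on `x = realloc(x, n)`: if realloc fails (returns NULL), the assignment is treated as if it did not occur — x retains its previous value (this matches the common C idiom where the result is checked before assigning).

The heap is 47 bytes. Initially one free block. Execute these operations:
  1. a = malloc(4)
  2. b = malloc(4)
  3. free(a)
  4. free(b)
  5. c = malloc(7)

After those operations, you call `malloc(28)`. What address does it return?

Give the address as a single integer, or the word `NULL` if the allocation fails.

Op 1: a = malloc(4) -> a = 0; heap: [0-3 ALLOC][4-46 FREE]
Op 2: b = malloc(4) -> b = 4; heap: [0-3 ALLOC][4-7 ALLOC][8-46 FREE]
Op 3: free(a) -> (freed a); heap: [0-3 FREE][4-7 ALLOC][8-46 FREE]
Op 4: free(b) -> (freed b); heap: [0-46 FREE]
Op 5: c = malloc(7) -> c = 0; heap: [0-6 ALLOC][7-46 FREE]
malloc(28): first-fit scan over [0-6 ALLOC][7-46 FREE] -> 7

Answer: 7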